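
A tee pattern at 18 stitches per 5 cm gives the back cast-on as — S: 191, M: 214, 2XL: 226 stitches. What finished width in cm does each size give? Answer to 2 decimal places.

18/5 = 3.6 sts per cm.
S: 191 / 3.6 = 53.056 → 53.06 cm.
M: 214 / 3.6 = 59.444 → 59.44 cm.
2XL: 226 / 3.6 = 62.778 → 62.78 cm.

S 53.06 cm; M 59.44 cm; 2XL 62.78 cm.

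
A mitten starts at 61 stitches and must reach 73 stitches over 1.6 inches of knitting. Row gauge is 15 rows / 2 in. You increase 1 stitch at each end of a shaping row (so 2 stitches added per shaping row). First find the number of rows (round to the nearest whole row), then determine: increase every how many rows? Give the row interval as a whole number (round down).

Increase every 2nd row.

Rows = 1.6 × 7.5 = 12.0 → 12 rows.
Stitches to add: 12 → 6 shaping rows (at 2 st each).
12 / 6 = 2.00 → every 2 rows.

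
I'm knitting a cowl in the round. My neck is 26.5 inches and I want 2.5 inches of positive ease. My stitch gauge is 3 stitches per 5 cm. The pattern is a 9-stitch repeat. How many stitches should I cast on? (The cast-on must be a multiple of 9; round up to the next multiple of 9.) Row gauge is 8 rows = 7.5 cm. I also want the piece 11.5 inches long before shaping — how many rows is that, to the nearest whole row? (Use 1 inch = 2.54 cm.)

Finished = 26.5 + 2.5 = 29 inches.
29 inches × 2.54 = 73.66 cm.
3/5 = 0.6 sts per cm; 73.66 × 0.6 = 44.20 sts.
Next multiple of 9 → 45.
11.5 inches = 29.21 cm; × 1.067 = 31.16 → 31 rows.

Cast on 45 stitches; work 31 rows.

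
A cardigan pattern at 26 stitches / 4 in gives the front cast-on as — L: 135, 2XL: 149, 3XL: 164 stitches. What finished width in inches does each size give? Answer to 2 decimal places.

L 20.77 inches; 2XL 22.92 inches; 3XL 25.23 inches.

26/4 = 6.5 sts per in.
L: 135 / 6.5 = 20.769 → 20.77 in.
2XL: 149 / 6.5 = 22.923 → 22.92 in.
3XL: 164 / 6.5 = 25.231 → 25.23 in.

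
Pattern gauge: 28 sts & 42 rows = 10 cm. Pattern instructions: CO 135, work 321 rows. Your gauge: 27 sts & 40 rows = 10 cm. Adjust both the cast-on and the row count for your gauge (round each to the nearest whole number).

Stitches: 135 × 27/28 = 130.18 → 130.
Rows: 321 × 40/42 = 305.71 → 306.

Cast on 130 stitches; work 306 rows.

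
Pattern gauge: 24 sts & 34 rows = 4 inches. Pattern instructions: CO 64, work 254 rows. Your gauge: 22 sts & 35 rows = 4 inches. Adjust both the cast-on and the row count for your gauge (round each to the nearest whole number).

Stitches: 64 × 22/24 = 58.67 → 59.
Rows: 254 × 35/34 = 261.47 → 261.

Cast on 59 stitches; work 261 rows.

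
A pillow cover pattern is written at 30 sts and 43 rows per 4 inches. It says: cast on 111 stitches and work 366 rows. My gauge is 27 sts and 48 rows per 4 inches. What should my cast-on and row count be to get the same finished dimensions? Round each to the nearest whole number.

Stitches: 111 × 27/30 = 99.90 → 100.
Rows: 366 × 48/43 = 408.56 → 409.

Cast on 100 stitches; work 409 rows.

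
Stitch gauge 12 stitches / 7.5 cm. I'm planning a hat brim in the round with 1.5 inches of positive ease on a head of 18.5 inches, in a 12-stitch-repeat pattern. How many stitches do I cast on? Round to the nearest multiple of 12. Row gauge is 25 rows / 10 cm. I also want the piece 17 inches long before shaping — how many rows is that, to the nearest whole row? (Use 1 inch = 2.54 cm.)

Finished = 18.5 + 1.5 = 20 inches.
20 inches × 2.54 = 50.80 cm.
12/7.5 = 1.6 sts per cm; 50.80 × 1.6 = 81.28 sts.
Nearest multiple of 12 → 84.
17 inches = 43.18 cm; × 2.5 = 107.95 → 108 rows.

Cast on 84 stitches; work 108 rows.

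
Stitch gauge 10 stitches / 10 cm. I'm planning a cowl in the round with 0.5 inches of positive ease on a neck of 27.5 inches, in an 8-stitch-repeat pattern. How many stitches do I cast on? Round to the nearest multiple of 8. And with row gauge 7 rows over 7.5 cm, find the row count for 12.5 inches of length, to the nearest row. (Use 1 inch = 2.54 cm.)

Cast on 72 stitches; work 30 rows.

Finished = 27.5 + 0.5 = 28 inches.
28 inches × 2.54 = 71.12 cm.
10/10 = 1 sts per cm; 71.12 × 1 = 71.12 sts.
Nearest multiple of 8 → 72.
12.5 inches = 31.75 cm; × 0.933 = 29.63 → 30 rows.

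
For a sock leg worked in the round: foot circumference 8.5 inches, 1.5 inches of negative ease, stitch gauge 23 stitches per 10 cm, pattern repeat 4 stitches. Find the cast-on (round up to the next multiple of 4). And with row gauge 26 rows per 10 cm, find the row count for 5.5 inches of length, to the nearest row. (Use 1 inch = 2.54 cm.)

Finished = 8.5 − 1.5 = 7 inches.
7 inches × 2.54 = 17.78 cm.
23/10 = 2.3 sts per cm; 17.78 × 2.3 = 40.89 sts.
Next multiple of 4 → 44.
5.5 inches = 13.97 cm; × 2.6 = 36.32 → 36 rows.

Cast on 44 stitches; work 36 rows.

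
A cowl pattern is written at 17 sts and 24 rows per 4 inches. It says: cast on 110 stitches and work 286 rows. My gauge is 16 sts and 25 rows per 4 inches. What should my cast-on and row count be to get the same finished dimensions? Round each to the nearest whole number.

Stitches: 110 × 16/17 = 103.53 → 104.
Rows: 286 × 25/24 = 297.92 → 298.

Cast on 104 stitches; work 298 rows.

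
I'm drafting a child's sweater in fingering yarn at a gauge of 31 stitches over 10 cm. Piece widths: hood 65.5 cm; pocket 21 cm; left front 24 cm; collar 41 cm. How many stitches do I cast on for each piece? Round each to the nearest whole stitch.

hood 203; pocket 65; left front 74; collar 127.

Rate = 31/10 = 3.1 sts per cm.
hood: 65.5 × 3.1 = 203.05 → 203.
pocket: 21 × 3.1 = 65.10 → 65.
left front: 24 × 3.1 = 74.40 → 74.
collar: 41 × 3.1 = 127.10 → 127.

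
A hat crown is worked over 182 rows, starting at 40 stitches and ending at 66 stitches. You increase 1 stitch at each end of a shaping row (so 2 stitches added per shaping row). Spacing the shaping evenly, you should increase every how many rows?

Stitches to add: |66 − 40| = 26.
Shaping rows needed: 26 / 2 = 13.
182 rows / 13 = every 14 rows.

Increase every 14th row.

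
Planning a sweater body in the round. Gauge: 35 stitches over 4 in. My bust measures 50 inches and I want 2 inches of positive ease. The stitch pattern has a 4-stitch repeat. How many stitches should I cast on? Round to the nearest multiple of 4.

Finished = 50 + 2 = 52 inches.
35 / 4 = 8.75 sts/in.
52 × 8.75 = 455.00 sts.
Nearest multiple of 4: 456.

CO 456 sts.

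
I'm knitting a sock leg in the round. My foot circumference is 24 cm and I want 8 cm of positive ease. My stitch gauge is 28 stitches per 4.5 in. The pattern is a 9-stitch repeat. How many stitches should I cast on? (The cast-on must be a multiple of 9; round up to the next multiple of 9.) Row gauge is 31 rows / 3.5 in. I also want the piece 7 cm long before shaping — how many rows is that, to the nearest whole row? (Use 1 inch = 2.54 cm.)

Cast on 81 stitches; work 24 rows.

Finished = 24 + 8 = 32 cm.
32 cm × 1/2.54 = 12.60 inches.
28/4.5 = 6.222 sts per in; 12.60 × 6.222 = 78.39 sts.
Next multiple of 9 → 81.
7 cm = 2.76 inches; × 8.857 = 24.41 → 24 rows.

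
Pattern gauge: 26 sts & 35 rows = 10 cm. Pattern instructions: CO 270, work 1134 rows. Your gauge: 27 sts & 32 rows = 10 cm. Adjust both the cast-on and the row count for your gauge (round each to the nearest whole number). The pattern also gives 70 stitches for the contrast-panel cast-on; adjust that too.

Stitches: 270 × 27/26 = 280.38 → 280.
Rows: 1134 × 32/35 = 1036.80 → 1037.
contrast-panel cast-on: 70 × 27/26 = 72.69 → 73.

Cast on 280 stitches; work 1037 rows; contrast-panel cast-on 73 stitches.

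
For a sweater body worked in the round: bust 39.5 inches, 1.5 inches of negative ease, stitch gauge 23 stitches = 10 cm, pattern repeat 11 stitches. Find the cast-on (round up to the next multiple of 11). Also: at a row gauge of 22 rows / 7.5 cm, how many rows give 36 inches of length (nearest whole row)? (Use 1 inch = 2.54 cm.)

Finished = 39.5 − 1.5 = 38 inches.
38 inches × 2.54 = 96.52 cm.
23/10 = 2.3 sts per cm; 96.52 × 2.3 = 222.00 sts.
Next multiple of 11 → 231.
36 inches = 91.44 cm; × 2.933 = 268.22 → 268 rows.

Cast on 231 stitches; work 268 rows.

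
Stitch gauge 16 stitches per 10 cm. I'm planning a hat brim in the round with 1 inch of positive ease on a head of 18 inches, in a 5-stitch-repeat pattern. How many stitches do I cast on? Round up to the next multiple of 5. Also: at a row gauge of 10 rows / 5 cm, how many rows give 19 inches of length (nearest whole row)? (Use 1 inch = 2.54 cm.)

Finished = 18 + 1 = 19 inches.
19 inches × 2.54 = 48.26 cm.
16/10 = 1.6 sts per cm; 48.26 × 1.6 = 77.22 sts.
Next multiple of 5 → 80.
19 inches = 48.26 cm; × 2 = 96.52 → 97 rows.

Cast on 80 stitches; work 97 rows.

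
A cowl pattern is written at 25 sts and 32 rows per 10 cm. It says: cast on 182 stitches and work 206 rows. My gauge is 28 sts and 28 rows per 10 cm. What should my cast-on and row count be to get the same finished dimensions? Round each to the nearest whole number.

Cast on 204 stitches; work 180 rows.

Stitches: 182 × 28/25 = 203.84 → 204.
Rows: 206 × 28/32 = 180.25 → 180.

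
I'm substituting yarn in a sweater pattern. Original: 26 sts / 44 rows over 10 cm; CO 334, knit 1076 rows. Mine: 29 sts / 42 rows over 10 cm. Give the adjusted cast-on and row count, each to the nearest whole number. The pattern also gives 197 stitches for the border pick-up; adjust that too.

Cast on 373 stitches; work 1027 rows; border pick-up 220 stitches.

Stitches: 334 × 29/26 = 372.54 → 373.
Rows: 1076 × 42/44 = 1027.09 → 1027.
border pick-up: 197 × 29/26 = 219.73 → 220.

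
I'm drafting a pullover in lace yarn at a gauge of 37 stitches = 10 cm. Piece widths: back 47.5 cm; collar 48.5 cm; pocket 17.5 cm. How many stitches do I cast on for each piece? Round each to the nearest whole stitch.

back 176; collar 179; pocket 65.

Rate = 37/10 = 3.7 sts per cm.
back: 47.5 × 3.7 = 175.75 → 176.
collar: 48.5 × 3.7 = 179.45 → 179.
pocket: 17.5 × 3.7 = 64.75 → 65.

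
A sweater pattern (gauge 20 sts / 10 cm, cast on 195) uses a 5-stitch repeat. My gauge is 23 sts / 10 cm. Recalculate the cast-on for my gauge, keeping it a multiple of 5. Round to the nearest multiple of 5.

CO 225 sts.

195 × 23 / 20 = 224.25.
Nearest multiple of 5: 225.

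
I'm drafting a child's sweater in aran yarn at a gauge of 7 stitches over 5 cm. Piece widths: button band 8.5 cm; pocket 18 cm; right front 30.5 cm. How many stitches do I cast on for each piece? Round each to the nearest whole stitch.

Rate = 7/5 = 1.4 sts per cm.
button band: 8.5 × 1.4 = 11.90 → 12.
pocket: 18 × 1.4 = 25.20 → 25.
right front: 30.5 × 1.4 = 42.70 → 43.

button band 12; pocket 25; right front 43.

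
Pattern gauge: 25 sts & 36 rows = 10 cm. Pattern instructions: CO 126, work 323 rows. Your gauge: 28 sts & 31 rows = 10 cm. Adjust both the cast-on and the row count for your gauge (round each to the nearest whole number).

Cast on 141 stitches; work 278 rows.

Stitches: 126 × 28/25 = 141.12 → 141.
Rows: 323 × 31/36 = 278.14 → 278.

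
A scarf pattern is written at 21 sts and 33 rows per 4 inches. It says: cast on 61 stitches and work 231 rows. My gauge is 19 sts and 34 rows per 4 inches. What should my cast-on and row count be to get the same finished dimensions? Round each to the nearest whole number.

Cast on 55 stitches; work 238 rows.

Stitches: 61 × 19/21 = 55.19 → 55.
Rows: 231 × 34/33 = 238.00 → 238.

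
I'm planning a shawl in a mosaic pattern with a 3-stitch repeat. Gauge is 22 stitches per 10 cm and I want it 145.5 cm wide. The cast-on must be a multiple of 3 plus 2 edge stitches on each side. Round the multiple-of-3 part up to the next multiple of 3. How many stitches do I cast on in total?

CO 322 sts.

22 / 10 = 2.2 sts per cm.
145.5 × 2.2 = 320.10 sts.
Less 4 edge sts → 316.10 for the repeat.
Next multiple of 3: 318.
Add back 4 edge sts → 322.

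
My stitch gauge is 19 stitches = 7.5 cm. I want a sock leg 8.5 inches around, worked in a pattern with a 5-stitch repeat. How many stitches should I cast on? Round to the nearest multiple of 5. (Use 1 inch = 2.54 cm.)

CO 55 sts.

8.5 in = 8.5 × 2.54 = 21.59 cm.
19 / 7.5 = 2.533 sts/cm.
21.59 × 2.533 = 54.69 sts.
→ 55.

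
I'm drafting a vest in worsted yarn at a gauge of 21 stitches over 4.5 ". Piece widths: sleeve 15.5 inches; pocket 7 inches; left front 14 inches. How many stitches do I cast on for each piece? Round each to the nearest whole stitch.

Rate = 21/4.5 = 4.667 sts per in.
sleeve: 15.5 × 4.667 = 72.33 → 72.
pocket: 7 × 4.667 = 32.67 → 33.
left front: 14 × 4.667 = 65.33 → 65.

sleeve 72; pocket 33; left front 65.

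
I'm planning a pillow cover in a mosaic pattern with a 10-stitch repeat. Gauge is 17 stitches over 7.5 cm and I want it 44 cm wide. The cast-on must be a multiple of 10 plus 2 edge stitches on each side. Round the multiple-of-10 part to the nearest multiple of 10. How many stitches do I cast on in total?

Cast on 104 stitches.

17 / 7.5 = 2.267 sts per cm.
44 × 2.267 = 99.73 sts.
Less 4 edge sts → 95.73 for the repeat.
Nearest multiple of 10: 100.
Add back 4 edge sts → 104.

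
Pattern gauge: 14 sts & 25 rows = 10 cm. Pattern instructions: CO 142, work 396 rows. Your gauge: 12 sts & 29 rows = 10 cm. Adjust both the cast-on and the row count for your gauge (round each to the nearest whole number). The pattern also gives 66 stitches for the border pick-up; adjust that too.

Cast on 122 stitches; work 459 rows; border pick-up 57 stitches.

Stitches: 142 × 12/14 = 121.71 → 122.
Rows: 396 × 29/25 = 459.36 → 459.
border pick-up: 66 × 12/14 = 56.57 → 57.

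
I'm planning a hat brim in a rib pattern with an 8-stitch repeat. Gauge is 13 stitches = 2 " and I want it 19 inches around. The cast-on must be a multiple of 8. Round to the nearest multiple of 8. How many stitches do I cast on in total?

13 / 2 = 6.5 sts per inch.
19 × 6.5 = 123.50 sts.
Nearest multiple of 8: 120.

CO 120 sts.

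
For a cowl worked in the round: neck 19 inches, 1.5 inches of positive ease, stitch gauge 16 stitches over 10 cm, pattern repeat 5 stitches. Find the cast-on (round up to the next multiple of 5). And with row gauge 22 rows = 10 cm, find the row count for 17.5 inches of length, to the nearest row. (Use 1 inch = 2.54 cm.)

Finished = 19 + 1.5 = 20.5 inches.
20.5 inches × 2.54 = 52.07 cm.
16/10 = 1.6 sts per cm; 52.07 × 1.6 = 83.31 sts.
Next multiple of 5 → 85.
17.5 inches = 44.45 cm; × 2.2 = 97.79 → 98 rows.

Cast on 85 stitches; work 98 rows.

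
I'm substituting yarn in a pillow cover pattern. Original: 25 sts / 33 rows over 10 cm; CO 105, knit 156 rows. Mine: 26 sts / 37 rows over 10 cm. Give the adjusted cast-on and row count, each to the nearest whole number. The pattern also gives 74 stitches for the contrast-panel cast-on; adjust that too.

Cast on 109 stitches; work 175 rows; contrast-panel cast-on 77 stitches.

Stitches: 105 × 26/25 = 109.20 → 109.
Rows: 156 × 37/33 = 174.91 → 175.
contrast-panel cast-on: 74 × 26/25 = 76.96 → 77.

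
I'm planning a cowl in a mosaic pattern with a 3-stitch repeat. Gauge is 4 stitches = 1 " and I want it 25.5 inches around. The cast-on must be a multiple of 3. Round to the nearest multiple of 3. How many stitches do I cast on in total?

4 / 1 = 4 sts per inch.
25.5 × 4 = 102.00 sts.
Nearest multiple of 3: 102.

Cast on 102 stitches.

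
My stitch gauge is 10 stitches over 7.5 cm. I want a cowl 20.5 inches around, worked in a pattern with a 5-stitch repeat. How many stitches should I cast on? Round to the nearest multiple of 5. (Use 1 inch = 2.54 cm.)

20.5 in = 20.5 × 2.54 = 52.07 cm.
10 / 7.5 = 1.333 sts/cm.
52.07 × 1.333 = 69.43 sts.
→ 70.

70 stitches.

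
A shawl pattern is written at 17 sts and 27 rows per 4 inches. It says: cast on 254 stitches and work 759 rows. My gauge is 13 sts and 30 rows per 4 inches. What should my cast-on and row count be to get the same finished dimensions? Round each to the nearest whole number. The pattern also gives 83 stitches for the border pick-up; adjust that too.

Stitches: 254 × 13/17 = 194.24 → 194.
Rows: 759 × 30/27 = 843.33 → 843.
border pick-up: 83 × 13/17 = 63.47 → 63.

Cast on 194 stitches; work 843 rows; border pick-up 63 stitches.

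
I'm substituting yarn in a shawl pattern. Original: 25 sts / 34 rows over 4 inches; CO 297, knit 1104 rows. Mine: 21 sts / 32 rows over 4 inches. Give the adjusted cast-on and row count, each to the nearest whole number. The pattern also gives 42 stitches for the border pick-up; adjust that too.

Stitches: 297 × 21/25 = 249.48 → 249.
Rows: 1104 × 32/34 = 1039.06 → 1039.
border pick-up: 42 × 21/25 = 35.28 → 35.

Cast on 249 stitches; work 1039 rows; border pick-up 35 stitches.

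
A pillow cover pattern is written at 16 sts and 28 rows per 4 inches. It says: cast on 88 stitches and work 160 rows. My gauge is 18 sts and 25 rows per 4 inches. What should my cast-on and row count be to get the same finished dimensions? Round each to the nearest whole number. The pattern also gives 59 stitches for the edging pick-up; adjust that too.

Stitches: 88 × 18/16 = 99.00 → 99.
Rows: 160 × 25/28 = 142.86 → 143.
edging pick-up: 59 × 18/16 = 66.38 → 66.

Cast on 99 stitches; work 143 rows; edging pick-up 66 stitches.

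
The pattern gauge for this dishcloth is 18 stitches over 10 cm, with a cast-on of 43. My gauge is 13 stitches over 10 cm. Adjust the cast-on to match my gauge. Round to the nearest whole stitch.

Scale factor = 13 / 18 = 0.722.
43 × 13 / 18 = 31.06 sts.
→ 31 sts.

CO 31 sts.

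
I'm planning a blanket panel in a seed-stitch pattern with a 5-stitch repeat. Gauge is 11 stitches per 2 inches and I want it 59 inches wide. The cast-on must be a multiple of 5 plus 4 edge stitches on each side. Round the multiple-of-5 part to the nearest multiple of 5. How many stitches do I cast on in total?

11 / 2 = 5.5 sts per inch.
59 × 5.5 = 324.50 sts.
Less 8 edge sts → 316.50 for the repeat.
Nearest multiple of 5: 315.
Add back 8 edge sts → 323.

323 stitches.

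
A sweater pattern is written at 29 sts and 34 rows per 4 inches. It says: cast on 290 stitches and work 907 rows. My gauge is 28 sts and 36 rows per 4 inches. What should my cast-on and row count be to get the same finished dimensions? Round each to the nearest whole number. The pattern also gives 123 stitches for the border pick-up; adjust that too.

Cast on 280 stitches; work 960 rows; border pick-up 119 stitches.

Stitches: 290 × 28/29 = 280.00 → 280.
Rows: 907 × 36/34 = 960.35 → 960.
border pick-up: 123 × 28/29 = 118.76 → 119.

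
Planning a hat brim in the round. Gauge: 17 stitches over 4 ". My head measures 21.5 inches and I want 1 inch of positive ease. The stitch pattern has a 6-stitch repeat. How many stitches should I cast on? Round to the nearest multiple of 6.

Finished = 21.5 + 1 = 22.5 inches.
17 / 4 = 4.25 sts/in.
22.5 × 4.25 = 95.62 sts.
Nearest multiple of 6: 96.

96 stitches.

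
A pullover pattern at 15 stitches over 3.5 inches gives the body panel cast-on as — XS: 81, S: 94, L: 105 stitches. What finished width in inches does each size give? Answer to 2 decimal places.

15/3.5 = 4.286 sts per in.
XS: 81 / 4.286 = 18.900 → 18.90 in.
S: 94 / 4.286 = 21.933 → 21.93 in.
L: 105 / 4.286 = 24.500 → 24.50 in.

XS 18.90 inches; S 21.93 inches; L 24.50 inches.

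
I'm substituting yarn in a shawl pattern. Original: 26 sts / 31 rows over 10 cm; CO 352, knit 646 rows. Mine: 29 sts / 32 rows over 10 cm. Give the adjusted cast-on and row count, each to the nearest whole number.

Cast on 393 stitches; work 667 rows.

Stitches: 352 × 29/26 = 392.62 → 393.
Rows: 646 × 32/31 = 666.84 → 667.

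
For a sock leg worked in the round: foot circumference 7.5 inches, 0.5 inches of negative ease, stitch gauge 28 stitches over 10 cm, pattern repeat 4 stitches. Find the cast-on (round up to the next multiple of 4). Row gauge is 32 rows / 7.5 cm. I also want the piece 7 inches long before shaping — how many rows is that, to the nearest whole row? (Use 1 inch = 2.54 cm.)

Cast on 52 stitches; work 76 rows.

Finished = 7.5 − 0.5 = 7 inches.
7 inches × 2.54 = 17.78 cm.
28/10 = 2.8 sts per cm; 17.78 × 2.8 = 49.78 sts.
Next multiple of 4 → 52.
7 inches = 17.78 cm; × 4.267 = 75.86 → 76 rows.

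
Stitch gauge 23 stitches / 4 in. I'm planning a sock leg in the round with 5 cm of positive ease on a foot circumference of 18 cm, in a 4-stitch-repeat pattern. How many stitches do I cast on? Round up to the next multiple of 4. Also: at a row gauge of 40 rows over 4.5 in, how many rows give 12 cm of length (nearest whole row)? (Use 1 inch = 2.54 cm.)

Finished = 18 + 5 = 23 cm.
23 cm × 1/2.54 = 9.06 inches.
23/4 = 5.75 sts per in; 9.06 × 5.75 = 52.07 sts.
Next multiple of 4 → 56.
12 cm = 4.72 inches; × 8.889 = 41.99 → 42 rows.

Cast on 56 stitches; work 42 rows.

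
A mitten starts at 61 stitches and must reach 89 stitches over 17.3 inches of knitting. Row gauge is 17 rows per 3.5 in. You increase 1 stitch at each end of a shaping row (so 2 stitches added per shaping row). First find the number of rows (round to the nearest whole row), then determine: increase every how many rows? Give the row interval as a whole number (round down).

Increase every 6th row.

Rows = 17.3 × 4.857 = 84.0 → 84 rows.
Stitches to add: 28 → 14 shaping rows (at 2 st each).
84 / 14 = 6.00 → every 6 rows.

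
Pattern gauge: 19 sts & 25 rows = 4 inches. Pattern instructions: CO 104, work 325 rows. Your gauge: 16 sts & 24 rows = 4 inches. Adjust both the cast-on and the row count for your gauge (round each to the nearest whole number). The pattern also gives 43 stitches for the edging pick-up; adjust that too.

Cast on 88 stitches; work 312 rows; edging pick-up 36 stitches.

Stitches: 104 × 16/19 = 87.58 → 88.
Rows: 325 × 24/25 = 312.00 → 312.
edging pick-up: 43 × 16/19 = 36.21 → 36.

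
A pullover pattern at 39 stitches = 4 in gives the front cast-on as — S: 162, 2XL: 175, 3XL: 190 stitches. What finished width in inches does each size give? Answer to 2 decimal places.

S 16.62 inches; 2XL 17.95 inches; 3XL 19.49 inches.

39/4 = 9.75 sts per in.
S: 162 / 9.75 = 16.615 → 16.62 in.
2XL: 175 / 9.75 = 17.949 → 17.95 in.
3XL: 190 / 9.75 = 19.487 → 19.49 in.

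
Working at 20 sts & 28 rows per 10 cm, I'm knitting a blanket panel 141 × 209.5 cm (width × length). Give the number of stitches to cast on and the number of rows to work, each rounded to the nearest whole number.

Cast on 282 stitches and work 587 rows.

Stitch gauge = 20/10 = 2 sts/cm; 141 × 2 = 282.00 → 282 sts.
Row gauge = 28/10 = 2.8 rows/cm; 209.5 × 2.8 = 586.60 → 587 rows.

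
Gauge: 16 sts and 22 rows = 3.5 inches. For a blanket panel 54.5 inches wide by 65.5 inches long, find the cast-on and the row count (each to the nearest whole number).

Cast on 249 stitches and work 412 rows.

Stitch gauge = 16/3.5 = 4.571 sts/in; 54.5 × 4.571 = 249.14 → 249 sts.
Row gauge = 22/3.5 = 6.286 rows/in; 65.5 × 6.286 = 411.71 → 412 rows.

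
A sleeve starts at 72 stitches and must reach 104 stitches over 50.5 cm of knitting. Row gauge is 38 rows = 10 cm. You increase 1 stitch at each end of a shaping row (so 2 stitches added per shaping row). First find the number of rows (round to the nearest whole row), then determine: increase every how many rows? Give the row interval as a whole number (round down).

Increase every 12th row.

Rows = 50.5 × 3.8 = 191.9 → 192 rows.
Stitches to add: 32 → 16 shaping rows (at 2 st each).
192 / 16 = 12.00 → every 12 rows.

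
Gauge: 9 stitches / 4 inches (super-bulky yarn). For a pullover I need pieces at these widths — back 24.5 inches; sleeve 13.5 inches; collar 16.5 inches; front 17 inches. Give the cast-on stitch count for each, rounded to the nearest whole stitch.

Rate = 9/4 = 2.25 sts per in.
back: 24.5 × 2.25 = 55.12 → 55.
sleeve: 13.5 × 2.25 = 30.38 → 30.
collar: 16.5 × 2.25 = 37.12 → 37.
front: 17 × 2.25 = 38.25 → 38.

back 55; sleeve 30; collar 37; front 38.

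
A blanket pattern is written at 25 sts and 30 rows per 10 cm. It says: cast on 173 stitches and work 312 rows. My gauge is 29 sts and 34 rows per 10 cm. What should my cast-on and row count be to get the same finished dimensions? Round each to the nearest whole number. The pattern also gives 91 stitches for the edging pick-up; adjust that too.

Stitches: 173 × 29/25 = 200.68 → 201.
Rows: 312 × 34/30 = 353.60 → 354.
edging pick-up: 91 × 29/25 = 105.56 → 106.

Cast on 201 stitches; work 354 rows; edging pick-up 106 stitches.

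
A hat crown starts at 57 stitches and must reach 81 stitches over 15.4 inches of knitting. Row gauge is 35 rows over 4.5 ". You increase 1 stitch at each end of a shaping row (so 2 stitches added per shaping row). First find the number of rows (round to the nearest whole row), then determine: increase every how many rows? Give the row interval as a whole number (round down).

Increase every 10th row.

Rows = 15.4 × 7.778 = 119.8 → 120 rows.
Stitches to add: 24 → 12 shaping rows (at 2 st each).
120 / 12 = 10.00 → every 10 rows.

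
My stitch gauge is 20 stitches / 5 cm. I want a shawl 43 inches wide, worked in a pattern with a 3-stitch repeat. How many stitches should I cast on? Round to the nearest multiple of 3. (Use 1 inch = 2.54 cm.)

Cast on 438 stitches.

43 in = 43 × 2.54 = 109.22 cm.
20 / 5 = 4 sts/cm.
109.22 × 4 = 436.88 sts.
→ 438.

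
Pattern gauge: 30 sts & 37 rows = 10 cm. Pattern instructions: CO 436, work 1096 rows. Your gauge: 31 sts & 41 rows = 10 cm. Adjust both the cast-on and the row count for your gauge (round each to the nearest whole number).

Cast on 451 stitches; work 1214 rows.

Stitches: 436 × 31/30 = 450.53 → 451.
Rows: 1096 × 41/37 = 1214.49 → 1214.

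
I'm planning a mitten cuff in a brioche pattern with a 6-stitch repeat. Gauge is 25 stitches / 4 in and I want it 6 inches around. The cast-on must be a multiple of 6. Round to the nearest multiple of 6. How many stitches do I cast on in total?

CO 36 sts.

25 / 4 = 6.25 sts per inch.
6 × 6.25 = 37.50 sts.
Nearest multiple of 6: 36.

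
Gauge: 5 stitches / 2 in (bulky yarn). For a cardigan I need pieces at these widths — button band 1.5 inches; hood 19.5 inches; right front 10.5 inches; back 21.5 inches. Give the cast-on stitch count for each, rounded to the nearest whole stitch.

button band 4; hood 49; right front 26; back 54.

Rate = 5/2 = 2.5 sts per in.
button band: 1.5 × 2.5 = 3.75 → 4.
hood: 19.5 × 2.5 = 48.75 → 49.
right front: 10.5 × 2.5 = 26.25 → 26.
back: 21.5 × 2.5 = 53.75 → 54.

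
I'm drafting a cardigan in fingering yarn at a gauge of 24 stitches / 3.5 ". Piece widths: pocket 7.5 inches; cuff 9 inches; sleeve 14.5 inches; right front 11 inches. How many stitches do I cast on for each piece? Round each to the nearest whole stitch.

Rate = 24/3.5 = 6.857 sts per in.
pocket: 7.5 × 6.857 = 51.43 → 51.
cuff: 9 × 6.857 = 61.71 → 62.
sleeve: 14.5 × 6.857 = 99.43 → 99.
right front: 11 × 6.857 = 75.43 → 75.

pocket 51; cuff 62; sleeve 99; right front 75.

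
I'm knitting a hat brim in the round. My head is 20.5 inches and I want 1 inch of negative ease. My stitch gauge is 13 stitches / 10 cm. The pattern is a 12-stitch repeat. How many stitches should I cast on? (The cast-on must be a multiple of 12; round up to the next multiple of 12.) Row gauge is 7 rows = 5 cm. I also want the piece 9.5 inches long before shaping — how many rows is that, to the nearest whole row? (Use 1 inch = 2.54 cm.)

Finished = 20.5 − 1 = 19.5 inches.
19.5 inches × 2.54 = 49.53 cm.
13/10 = 1.3 sts per cm; 49.53 × 1.3 = 64.39 sts.
Next multiple of 12 → 72.
9.5 inches = 24.13 cm; × 1.4 = 33.78 → 34 rows.

Cast on 72 stitches; work 34 rows.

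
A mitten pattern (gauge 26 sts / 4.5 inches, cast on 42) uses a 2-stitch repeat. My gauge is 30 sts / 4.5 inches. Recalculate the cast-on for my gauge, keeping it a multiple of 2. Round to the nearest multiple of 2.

CO 48 sts.

42 × 30 / 26 = 48.46.
Nearest multiple of 2: 48.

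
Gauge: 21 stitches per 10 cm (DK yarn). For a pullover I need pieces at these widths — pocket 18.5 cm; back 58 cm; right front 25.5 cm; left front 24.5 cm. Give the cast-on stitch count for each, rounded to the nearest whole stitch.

Rate = 21/10 = 2.1 sts per cm.
pocket: 18.5 × 2.1 = 38.85 → 39.
back: 58 × 2.1 = 121.80 → 122.
right front: 25.5 × 2.1 = 53.55 → 54.
left front: 24.5 × 2.1 = 51.45 → 51.

pocket 39; back 122; right front 54; left front 51.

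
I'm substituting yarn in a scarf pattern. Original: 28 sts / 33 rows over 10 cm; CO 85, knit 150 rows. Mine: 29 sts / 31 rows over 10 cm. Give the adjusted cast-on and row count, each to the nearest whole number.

Stitches: 85 × 29/28 = 88.04 → 88.
Rows: 150 × 31/33 = 140.91 → 141.

Cast on 88 stitches; work 141 rows.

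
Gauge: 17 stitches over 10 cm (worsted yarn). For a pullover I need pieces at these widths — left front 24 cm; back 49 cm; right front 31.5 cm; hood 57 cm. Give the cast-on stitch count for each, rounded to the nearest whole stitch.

left front 41; back 83; right front 54; hood 97.

Rate = 17/10 = 1.7 sts per cm.
left front: 24 × 1.7 = 40.80 → 41.
back: 49 × 1.7 = 83.30 → 83.
right front: 31.5 × 1.7 = 53.55 → 54.
hood: 57 × 1.7 = 96.90 → 97.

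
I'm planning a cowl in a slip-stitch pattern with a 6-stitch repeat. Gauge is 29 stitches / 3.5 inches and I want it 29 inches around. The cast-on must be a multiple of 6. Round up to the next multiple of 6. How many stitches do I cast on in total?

29 / 3.5 = 8.286 sts per inch.
29 × 8.286 = 240.29 sts.
Next multiple of 6: 246.

246 stitches.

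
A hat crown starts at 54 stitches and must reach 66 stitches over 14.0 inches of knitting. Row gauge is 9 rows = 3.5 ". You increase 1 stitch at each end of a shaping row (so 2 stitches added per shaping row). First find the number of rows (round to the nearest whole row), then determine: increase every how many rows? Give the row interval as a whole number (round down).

Rows = 14.0 × 2.571 = 36.0 → 36 rows.
Stitches to add: 12 → 6 shaping rows (at 2 st each).
36 / 6 = 6.00 → every 6 rows.

Increase every 6th row.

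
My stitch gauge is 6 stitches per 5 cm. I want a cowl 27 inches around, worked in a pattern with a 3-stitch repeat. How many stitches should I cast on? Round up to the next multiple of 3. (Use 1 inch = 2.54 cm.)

84 stitches.

27 in = 27 × 2.54 = 68.58 cm.
6 / 5 = 1.2 sts/cm.
68.58 × 1.2 = 82.30 sts.
→ 84.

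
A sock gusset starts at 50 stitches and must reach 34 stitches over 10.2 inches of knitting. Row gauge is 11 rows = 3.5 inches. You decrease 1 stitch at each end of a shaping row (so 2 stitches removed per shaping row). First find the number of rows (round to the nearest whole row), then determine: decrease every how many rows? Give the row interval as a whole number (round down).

Rows = 10.2 × 3.143 = 32.1 → 32 rows.
Stitches to remove: 16 → 8 shaping rows (at 2 st each).
32 / 8 = 4.00 → every 4 rows.

Decrease every 4th row.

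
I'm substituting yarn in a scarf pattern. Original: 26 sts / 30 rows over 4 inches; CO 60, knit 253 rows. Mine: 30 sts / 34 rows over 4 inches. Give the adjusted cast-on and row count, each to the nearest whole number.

Cast on 69 stitches; work 287 rows.

Stitches: 60 × 30/26 = 69.23 → 69.
Rows: 253 × 34/30 = 286.73 → 287.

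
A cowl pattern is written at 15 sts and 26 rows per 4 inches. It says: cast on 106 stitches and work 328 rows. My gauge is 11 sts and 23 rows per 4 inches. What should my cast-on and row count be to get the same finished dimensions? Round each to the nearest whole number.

Cast on 78 stitches; work 290 rows.

Stitches: 106 × 11/15 = 77.73 → 78.
Rows: 328 × 23/26 = 290.15 → 290.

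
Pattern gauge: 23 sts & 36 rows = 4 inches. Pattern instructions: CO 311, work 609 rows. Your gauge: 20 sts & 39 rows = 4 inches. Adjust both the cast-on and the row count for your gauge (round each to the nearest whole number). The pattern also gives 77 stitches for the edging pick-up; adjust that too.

Stitches: 311 × 20/23 = 270.43 → 270.
Rows: 609 × 39/36 = 659.75 → 660.
edging pick-up: 77 × 20/23 = 66.96 → 67.

Cast on 270 stitches; work 660 rows; edging pick-up 67 stitches.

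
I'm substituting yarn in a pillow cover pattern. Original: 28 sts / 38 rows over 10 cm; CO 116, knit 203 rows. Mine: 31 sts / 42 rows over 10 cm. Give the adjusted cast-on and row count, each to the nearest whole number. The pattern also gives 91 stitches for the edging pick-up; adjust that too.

Stitches: 116 × 31/28 = 128.43 → 128.
Rows: 203 × 42/38 = 224.37 → 224.
edging pick-up: 91 × 31/28 = 100.75 → 101.

Cast on 128 stitches; work 224 rows; edging pick-up 101 stitches.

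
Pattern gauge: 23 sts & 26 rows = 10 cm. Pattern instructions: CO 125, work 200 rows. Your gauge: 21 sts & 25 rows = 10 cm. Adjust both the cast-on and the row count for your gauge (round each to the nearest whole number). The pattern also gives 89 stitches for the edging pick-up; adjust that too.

Cast on 114 stitches; work 192 rows; edging pick-up 81 stitches.

Stitches: 125 × 21/23 = 114.13 → 114.
Rows: 200 × 25/26 = 192.31 → 192.
edging pick-up: 89 × 21/23 = 81.26 → 81.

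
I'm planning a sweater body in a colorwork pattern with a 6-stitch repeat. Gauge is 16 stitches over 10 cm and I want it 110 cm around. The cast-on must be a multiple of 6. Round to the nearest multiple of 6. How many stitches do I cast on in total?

CO 174 sts.

16 / 10 = 1.6 sts per cm.
110 × 1.6 = 176.00 sts.
Nearest multiple of 6: 174.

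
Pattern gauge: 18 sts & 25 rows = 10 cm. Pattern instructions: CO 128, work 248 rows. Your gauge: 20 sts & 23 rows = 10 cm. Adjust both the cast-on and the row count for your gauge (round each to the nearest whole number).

Cast on 142 stitches; work 228 rows.

Stitches: 128 × 20/18 = 142.22 → 142.
Rows: 248 × 23/25 = 228.16 → 228.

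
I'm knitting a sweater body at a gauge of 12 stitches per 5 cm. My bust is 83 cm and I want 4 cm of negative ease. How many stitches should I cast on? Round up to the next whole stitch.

CO 190 sts.

Finished = 83 − 4 = 79 cm.
12 / 5 = 2.4 sts per cm.
79.00 × 2.4 = 189.60 sts.
→ 190 sts.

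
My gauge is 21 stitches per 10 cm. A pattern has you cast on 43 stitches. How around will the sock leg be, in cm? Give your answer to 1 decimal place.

21 stitches / 10 cm = 2.1 stitches per cm.
43 / 2.1 = 20.48 cm.

20.5 cm.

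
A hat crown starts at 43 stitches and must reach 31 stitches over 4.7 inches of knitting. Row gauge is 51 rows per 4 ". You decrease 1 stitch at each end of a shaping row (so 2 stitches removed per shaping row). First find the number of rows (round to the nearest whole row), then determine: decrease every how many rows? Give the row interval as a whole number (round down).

Decrease every 10th row.

Rows = 4.7 × 12.75 = 59.9 → 60 rows.
Stitches to remove: 12 → 6 shaping rows (at 2 st each).
60 / 6 = 10.00 → every 10 rows.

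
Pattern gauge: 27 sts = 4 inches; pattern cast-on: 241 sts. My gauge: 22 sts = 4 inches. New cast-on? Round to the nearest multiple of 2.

CO 196 sts.

Scale factor = 22 / 27 = 0.815.
241 × 22 / 27 = 196.37 sts.
→ 196 sts.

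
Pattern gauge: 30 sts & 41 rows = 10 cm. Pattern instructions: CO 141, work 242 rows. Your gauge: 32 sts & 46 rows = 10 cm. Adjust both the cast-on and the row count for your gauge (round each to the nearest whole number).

Cast on 150 stitches; work 272 rows.

Stitches: 141 × 32/30 = 150.40 → 150.
Rows: 242 × 46/41 = 271.51 → 272.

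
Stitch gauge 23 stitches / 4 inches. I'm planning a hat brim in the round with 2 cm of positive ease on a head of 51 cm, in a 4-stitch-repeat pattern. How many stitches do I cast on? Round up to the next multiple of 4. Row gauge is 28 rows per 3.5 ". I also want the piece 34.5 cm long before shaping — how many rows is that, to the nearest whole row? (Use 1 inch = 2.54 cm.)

Cast on 120 stitches; work 109 rows.

Finished = 51 + 2 = 53 cm.
53 cm × 1/2.54 = 20.87 inches.
23/4 = 5.75 sts per in; 20.87 × 5.75 = 119.98 sts.
Next multiple of 4 → 120.
34.5 cm = 13.58 inches; × 8 = 108.66 → 109 rows.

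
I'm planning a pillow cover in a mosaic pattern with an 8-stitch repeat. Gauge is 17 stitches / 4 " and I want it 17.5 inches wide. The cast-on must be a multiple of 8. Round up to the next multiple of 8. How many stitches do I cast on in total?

CO 80 sts.

17 / 4 = 4.25 sts per inch.
17.5 × 4.25 = 74.38 sts.
Next multiple of 8: 80.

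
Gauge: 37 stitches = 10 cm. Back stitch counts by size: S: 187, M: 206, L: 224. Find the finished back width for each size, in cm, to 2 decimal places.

S 50.54 cm; M 55.68 cm; L 60.54 cm.

37/10 = 3.7 sts per cm.
S: 187 / 3.7 = 50.541 → 50.54 cm.
M: 206 / 3.7 = 55.676 → 55.68 cm.
L: 224 / 3.7 = 60.541 → 60.54 cm.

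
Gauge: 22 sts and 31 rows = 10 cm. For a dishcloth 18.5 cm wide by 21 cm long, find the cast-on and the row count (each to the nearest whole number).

Cast on 41 stitches and work 65 rows.

Stitch gauge = 22/10 = 2.2 sts/cm; 18.5 × 2.2 = 40.70 → 41 sts.
Row gauge = 31/10 = 3.1 rows/cm; 21 × 3.1 = 65.10 → 65 rows.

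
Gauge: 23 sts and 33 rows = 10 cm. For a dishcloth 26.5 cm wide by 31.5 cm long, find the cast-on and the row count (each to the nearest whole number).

Stitch gauge = 23/10 = 2.3 sts/cm; 26.5 × 2.3 = 60.95 → 61 sts.
Row gauge = 33/10 = 3.3 rows/cm; 31.5 × 3.3 = 103.95 → 104 rows.

Cast on 61 stitches and work 104 rows.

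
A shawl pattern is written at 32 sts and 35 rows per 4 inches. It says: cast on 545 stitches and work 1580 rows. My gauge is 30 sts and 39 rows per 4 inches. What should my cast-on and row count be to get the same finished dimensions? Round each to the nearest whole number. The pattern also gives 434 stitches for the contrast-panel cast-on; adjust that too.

Stitches: 545 × 30/32 = 510.94 → 511.
Rows: 1580 × 39/35 = 1760.57 → 1761.
contrast-panel cast-on: 434 × 30/32 = 406.88 → 407.

Cast on 511 stitches; work 1761 rows; contrast-panel cast-on 407 stitches.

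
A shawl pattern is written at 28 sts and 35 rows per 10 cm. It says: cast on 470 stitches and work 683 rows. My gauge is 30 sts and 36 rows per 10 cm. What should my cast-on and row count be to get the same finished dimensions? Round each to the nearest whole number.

Stitches: 470 × 30/28 = 503.57 → 504.
Rows: 683 × 36/35 = 702.51 → 703.

Cast on 504 stitches; work 703 rows.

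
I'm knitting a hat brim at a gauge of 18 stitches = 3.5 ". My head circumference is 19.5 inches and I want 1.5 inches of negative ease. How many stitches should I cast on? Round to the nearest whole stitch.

Finished = 19.5 − 1.5 = 18 in.
18 / 3.5 = 5.143 sts per inch.
18.00 × 5.143 = 92.57 sts.
→ 93 sts.

93 stitches.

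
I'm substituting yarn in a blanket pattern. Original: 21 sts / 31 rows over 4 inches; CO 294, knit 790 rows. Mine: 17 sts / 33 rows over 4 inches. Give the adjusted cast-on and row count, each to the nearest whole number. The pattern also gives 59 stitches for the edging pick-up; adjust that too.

Cast on 238 stitches; work 841 rows; edging pick-up 48 stitches.

Stitches: 294 × 17/21 = 238.00 → 238.
Rows: 790 × 33/31 = 840.97 → 841.
edging pick-up: 59 × 17/21 = 47.76 → 48.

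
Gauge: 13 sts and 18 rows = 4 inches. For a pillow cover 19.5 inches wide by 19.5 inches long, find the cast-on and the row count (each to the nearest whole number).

Cast on 63 stitches and work 88 rows.

Stitch gauge = 13/4 = 3.25 sts/in; 19.5 × 3.25 = 63.38 → 63 sts.
Row gauge = 18/4 = 4.5 rows/in; 19.5 × 4.5 = 87.75 → 88 rows.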